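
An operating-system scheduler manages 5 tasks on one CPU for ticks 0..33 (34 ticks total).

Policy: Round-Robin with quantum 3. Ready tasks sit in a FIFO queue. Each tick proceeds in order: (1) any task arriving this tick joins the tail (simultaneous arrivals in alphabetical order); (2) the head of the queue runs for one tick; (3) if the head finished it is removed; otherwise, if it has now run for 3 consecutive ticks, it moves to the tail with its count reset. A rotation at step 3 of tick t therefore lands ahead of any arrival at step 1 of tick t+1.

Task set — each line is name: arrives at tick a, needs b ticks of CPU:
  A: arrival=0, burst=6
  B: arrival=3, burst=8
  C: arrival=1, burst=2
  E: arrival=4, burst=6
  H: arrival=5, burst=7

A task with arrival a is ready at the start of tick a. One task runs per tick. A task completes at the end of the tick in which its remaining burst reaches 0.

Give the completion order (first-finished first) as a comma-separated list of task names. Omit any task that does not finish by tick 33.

t=0: queue=[A] q_used=0 → run A
t=1: queue=[A,C] q_used=1 → run A
t=2: queue=[A,C] q_used=2 → run A
t=3: queue=[C,A,B] q_used=0 → run C
t=4: queue=[C,A,B,E] q_used=1 → run C
t=5: queue=[A,B,E,H] q_used=0 → run A
t=6: queue=[A,B,E,H] q_used=1 → run A
t=7: queue=[A,B,E,H] q_used=2 → run A
t=8: queue=[B,E,H] q_used=0 → run B
t=9: queue=[B,E,H] q_used=1 → run B
t=10: queue=[B,E,H] q_used=2 → run B
t=11: queue=[E,H,B] q_used=0 → run E
t=12: queue=[E,H,B] q_used=1 → run E
t=13: queue=[E,H,B] q_used=2 → run E
t=14: queue=[H,B,E] q_used=0 → run H
t=15: queue=[H,B,E] q_used=1 → run H
t=16: queue=[H,B,E] q_used=2 → run H
t=17: queue=[B,E,H] q_used=0 → run B
t=18: queue=[B,E,H] q_used=1 → run B
t=19: queue=[B,E,H] q_used=2 → run B
t=20: queue=[E,H,B] q_used=0 → run E
t=21: queue=[E,H,B] q_used=1 → run E
t=22: queue=[E,H,B] q_used=2 → run E
t=23: queue=[H,B] q_used=0 → run H
t=24: queue=[H,B] q_used=1 → run H
t=25: queue=[H,B] q_used=2 → run H
t=26: queue=[B,H] q_used=0 → run B
t=27: queue=[B,H] q_used=1 → run B
t=28: queue=[H] q_used=0 → run H
t=29: (idle)
t=30: (idle)
t=31: (idle)
t=32: (idle)
t=33: (idle)

completion order = C, A, E, B, H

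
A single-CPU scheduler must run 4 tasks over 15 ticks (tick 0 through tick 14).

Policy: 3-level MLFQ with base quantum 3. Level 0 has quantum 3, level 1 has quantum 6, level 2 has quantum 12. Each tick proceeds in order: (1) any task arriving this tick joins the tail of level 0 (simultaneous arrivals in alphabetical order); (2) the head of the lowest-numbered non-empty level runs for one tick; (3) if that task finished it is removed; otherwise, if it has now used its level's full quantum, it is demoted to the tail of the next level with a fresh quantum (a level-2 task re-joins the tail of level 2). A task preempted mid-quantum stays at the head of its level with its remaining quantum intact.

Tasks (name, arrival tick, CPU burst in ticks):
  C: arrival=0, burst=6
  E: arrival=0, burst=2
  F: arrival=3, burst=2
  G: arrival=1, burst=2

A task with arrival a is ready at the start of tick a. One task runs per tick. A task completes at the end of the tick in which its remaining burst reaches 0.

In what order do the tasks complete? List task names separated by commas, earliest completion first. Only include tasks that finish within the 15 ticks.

completion order = E, G, F, C

t=0: L0/L1/L2 = CE/-/- → run C
t=1: L0/L1/L2 = CEG/-/- → run C
t=2: L0/L1/L2 = CEG/-/- → run C
t=3: L0/L1/L2 = EGF/C/- → run E
t=4: L0/L1/L2 = EGF/C/- → run E
t=5: L0/L1/L2 = GF/C/- → run G
t=6: L0/L1/L2 = GF/C/- → run G
t=7: L0/L1/L2 = F/C/- → run F
t=8: L0/L1/L2 = F/C/- → run F
t=9: L0/L1/L2 = -/C/- → run C
t=10: L0/L1/L2 = -/C/- → run C
t=11: L0/L1/L2 = -/C/- → run C
t=12: (idle)
t=13: (idle)
t=14: (idle)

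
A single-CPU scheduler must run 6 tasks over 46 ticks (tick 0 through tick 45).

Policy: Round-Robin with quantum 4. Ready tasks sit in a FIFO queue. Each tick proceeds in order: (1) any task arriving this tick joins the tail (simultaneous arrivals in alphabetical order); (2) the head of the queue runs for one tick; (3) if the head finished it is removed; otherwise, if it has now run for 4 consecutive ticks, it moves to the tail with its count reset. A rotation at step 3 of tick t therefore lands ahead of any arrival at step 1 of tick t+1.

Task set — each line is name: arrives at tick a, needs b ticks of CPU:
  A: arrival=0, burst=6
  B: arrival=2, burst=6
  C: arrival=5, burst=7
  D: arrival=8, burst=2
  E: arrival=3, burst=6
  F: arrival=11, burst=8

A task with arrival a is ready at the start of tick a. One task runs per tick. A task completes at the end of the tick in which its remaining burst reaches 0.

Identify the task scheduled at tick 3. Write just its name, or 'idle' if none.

running at tick 3 = A

t=0: queue=[A] q_used=0 → run A
t=1: queue=[A] q_used=1 → run A
t=2: queue=[A,B] q_used=2 → run A
t=3: queue=[A,B,E] q_used=3 → run A
t=4: queue=[B,E,A] q_used=0 → run B
t=5: queue=[B,E,A,C] q_used=1 → run B
t=6: queue=[B,E,A,C] q_used=2 → run B
t=7: queue=[B,E,A,C] q_used=3 → run B
t=8: queue=[E,A,C,B,D] q_used=0 → run E
t=9: queue=[E,A,C,B,D] q_used=1 → run E
t=10: queue=[E,A,C,B,D] q_used=2 → run E
t=11: queue=[E,A,C,B,D,F] q_used=3 → run E
t=12: queue=[A,C,B,D,F,E] q_used=0 → run A
t=13: queue=[A,C,B,D,F,E] q_used=1 → run A
t=14: queue=[C,B,D,F,E] q_used=0 → run C
t=15: queue=[C,B,D,F,E] q_used=1 → run C
t=16: queue=[C,B,D,F,E] q_used=2 → run C
t=17: queue=[C,B,D,F,E] q_used=3 → run C
t=18: queue=[B,D,F,E,C] q_used=0 → run B
t=19: queue=[B,D,F,E,C] q_used=1 → run B
t=20: queue=[D,F,E,C] q_used=0 → run D
t=21: queue=[D,F,E,C] q_used=1 → run D
t=22: queue=[F,E,C] q_used=0 → run F
t=23: queue=[F,E,C] q_used=1 → run F
t=24: queue=[F,E,C] q_used=2 → run F
t=25: queue=[F,E,C] q_used=3 → run F
t=26: queue=[E,C,F] q_used=0 → run E
t=27: queue=[E,C,F] q_used=1 → run E
t=28: queue=[C,F] q_used=0 → run C
t=29: queue=[C,F] q_used=1 → run C
t=30: queue=[C,F] q_used=2 → run C
t=31: queue=[F] q_used=0 → run F
t=32: queue=[F] q_used=1 → run F
t=33: queue=[F] q_used=2 → run F
t=34: queue=[F] q_used=3 → run F
t=35: (idle)
t=36: (idle)
t=37: (idle)
t=38: (idle)
t=39: (idle)
t=40: (idle)
t=41: (idle)
t=42: (idle)
t=43: (idle)
t=44: (idle)
t=45: (idle)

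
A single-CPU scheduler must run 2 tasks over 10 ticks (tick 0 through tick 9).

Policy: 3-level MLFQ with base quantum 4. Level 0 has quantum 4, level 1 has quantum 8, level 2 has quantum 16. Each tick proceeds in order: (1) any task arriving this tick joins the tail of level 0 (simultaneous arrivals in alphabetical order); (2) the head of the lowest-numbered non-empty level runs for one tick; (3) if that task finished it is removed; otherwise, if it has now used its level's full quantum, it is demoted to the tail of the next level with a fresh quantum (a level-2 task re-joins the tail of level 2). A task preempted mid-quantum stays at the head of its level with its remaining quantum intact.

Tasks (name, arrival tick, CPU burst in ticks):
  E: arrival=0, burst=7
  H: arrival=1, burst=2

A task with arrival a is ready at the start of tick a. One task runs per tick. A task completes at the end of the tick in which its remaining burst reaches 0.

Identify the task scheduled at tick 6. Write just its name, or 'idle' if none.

running at tick 6 = E

t=0: L0/L1/L2 = E/-/- → run E
t=1: L0/L1/L2 = EH/-/- → run E
t=2: L0/L1/L2 = EH/-/- → run E
t=3: L0/L1/L2 = EH/-/- → run E
t=4: L0/L1/L2 = H/E/- → run H
t=5: L0/L1/L2 = H/E/- → run H
t=6: L0/L1/L2 = -/E/- → run E
t=7: L0/L1/L2 = -/E/- → run E
t=8: L0/L1/L2 = -/E/- → run E
t=9: (idle)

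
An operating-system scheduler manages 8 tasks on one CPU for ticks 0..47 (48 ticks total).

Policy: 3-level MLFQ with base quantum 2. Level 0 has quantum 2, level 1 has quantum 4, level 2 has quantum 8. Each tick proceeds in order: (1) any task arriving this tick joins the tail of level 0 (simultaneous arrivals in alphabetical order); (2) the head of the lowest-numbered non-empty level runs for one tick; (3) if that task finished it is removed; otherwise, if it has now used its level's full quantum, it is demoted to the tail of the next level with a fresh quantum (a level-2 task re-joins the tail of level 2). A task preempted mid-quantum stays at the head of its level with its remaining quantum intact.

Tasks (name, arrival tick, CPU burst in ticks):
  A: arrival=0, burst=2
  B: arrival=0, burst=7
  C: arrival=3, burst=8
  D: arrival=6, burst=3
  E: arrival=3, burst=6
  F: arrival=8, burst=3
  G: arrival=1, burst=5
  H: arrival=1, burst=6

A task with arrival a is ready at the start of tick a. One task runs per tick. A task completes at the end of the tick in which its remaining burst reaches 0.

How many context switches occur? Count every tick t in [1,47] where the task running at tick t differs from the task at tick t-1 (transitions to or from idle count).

context switches = 17

t=0: L0/L1/L2 = AB/-/- → run A
t=1: L0/L1/L2 = ABGH/-/- → run A
t=2: L0/L1/L2 = BGH/-/- → run B
t=3: L0/L1/L2 = BGHCE/-/- → run B
t=4: L0/L1/L2 = GHCE/B/- → run G
t=5: L0/L1/L2 = GHCE/B/- → run G
t=6: L0/L1/L2 = HCED/BG/- → run H
t=7: L0/L1/L2 = HCED/BG/- → run H
t=8: L0/L1/L2 = CEDF/BGH/- → run C
t=9: L0/L1/L2 = CEDF/BGH/- → run C
t=10: L0/L1/L2 = EDF/BGHC/- → run E
t=11: L0/L1/L2 = EDF/BGHC/- → run E
t=12: L0/L1/L2 = DF/BGHCE/- → run D
t=13: L0/L1/L2 = DF/BGHCE/- → run D
t=14: L0/L1/L2 = F/BGHCED/- → run F
t=15: L0/L1/L2 = F/BGHCED/- → run F
t=16: L0/L1/L2 = -/BGHCEDF/- → run B
t=17: L0/L1/L2 = -/BGHCEDF/- → run B
t=18: L0/L1/L2 = -/BGHCEDF/- → run B
t=19: L0/L1/L2 = -/BGHCEDF/- → run B
t=20: L0/L1/L2 = -/GHCEDF/B → run G
t=21: L0/L1/L2 = -/GHCEDF/B → run G
t=22: L0/L1/L2 = -/GHCEDF/B → run G
t=23: L0/L1/L2 = -/HCEDF/B → run H
t=24: L0/L1/L2 = -/HCEDF/B → run H
t=25: L0/L1/L2 = -/HCEDF/B → run H
t=26: L0/L1/L2 = -/HCEDF/B → run H
t=27: L0/L1/L2 = -/CEDF/B → run C
t=28: L0/L1/L2 = -/CEDF/B → run C
t=29: L0/L1/L2 = -/CEDF/B → run C
t=30: L0/L1/L2 = -/CEDF/B → run C
t=31: L0/L1/L2 = -/EDF/BC → run E
t=32: L0/L1/L2 = -/EDF/BC → run E
t=33: L0/L1/L2 = -/EDF/BC → run E
t=34: L0/L1/L2 = -/EDF/BC → run E
t=35: L0/L1/L2 = -/DF/BC → run D
t=36: L0/L1/L2 = -/F/BC → run F
t=37: L0/L1/L2 = -/-/BC → run B
t=38: L0/L1/L2 = -/-/C → run C
t=39: L0/L1/L2 = -/-/C → run C
t=40: (idle)
t=41: (idle)
t=42: (idle)
t=43: (idle)
t=44: (idle)
t=45: (idle)
t=46: (idle)
t=47: (idle)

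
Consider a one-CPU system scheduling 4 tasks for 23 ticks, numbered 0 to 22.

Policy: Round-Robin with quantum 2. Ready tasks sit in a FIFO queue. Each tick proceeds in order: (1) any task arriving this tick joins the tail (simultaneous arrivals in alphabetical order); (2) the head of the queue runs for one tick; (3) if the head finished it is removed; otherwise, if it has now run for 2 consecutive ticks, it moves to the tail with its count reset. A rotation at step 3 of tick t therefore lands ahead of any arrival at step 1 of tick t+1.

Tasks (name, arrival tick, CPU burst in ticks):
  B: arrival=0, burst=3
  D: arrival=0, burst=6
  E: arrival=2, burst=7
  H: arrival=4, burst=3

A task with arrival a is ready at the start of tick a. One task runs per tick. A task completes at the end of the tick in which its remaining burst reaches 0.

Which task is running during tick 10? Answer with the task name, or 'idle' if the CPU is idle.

running at tick 10 = H

t=0: queue=[B,D] q_used=0 → run B
t=1: queue=[B,D] q_used=1 → run B
t=2: queue=[D,B,E] q_used=0 → run D
t=3: queue=[D,B,E] q_used=1 → run D
t=4: queue=[B,E,D,H] q_used=0 → run B
t=5: queue=[E,D,H] q_used=0 → run E
t=6: queue=[E,D,H] q_used=1 → run E
t=7: queue=[D,H,E] q_used=0 → run D
t=8: queue=[D,H,E] q_used=1 → run D
t=9: queue=[H,E,D] q_used=0 → run H
t=10: queue=[H,E,D] q_used=1 → run H
t=11: queue=[E,D,H] q_used=0 → run E
t=12: queue=[E,D,H] q_used=1 → run E
t=13: queue=[D,H,E] q_used=0 → run D
t=14: queue=[D,H,E] q_used=1 → run D
t=15: queue=[H,E] q_used=0 → run H
t=16: queue=[E] q_used=0 → run E
t=17: queue=[E] q_used=1 → run E
t=18: queue=[E] q_used=0 → run E
t=19: (idle)
t=20: (idle)
t=21: (idle)
t=22: (idle)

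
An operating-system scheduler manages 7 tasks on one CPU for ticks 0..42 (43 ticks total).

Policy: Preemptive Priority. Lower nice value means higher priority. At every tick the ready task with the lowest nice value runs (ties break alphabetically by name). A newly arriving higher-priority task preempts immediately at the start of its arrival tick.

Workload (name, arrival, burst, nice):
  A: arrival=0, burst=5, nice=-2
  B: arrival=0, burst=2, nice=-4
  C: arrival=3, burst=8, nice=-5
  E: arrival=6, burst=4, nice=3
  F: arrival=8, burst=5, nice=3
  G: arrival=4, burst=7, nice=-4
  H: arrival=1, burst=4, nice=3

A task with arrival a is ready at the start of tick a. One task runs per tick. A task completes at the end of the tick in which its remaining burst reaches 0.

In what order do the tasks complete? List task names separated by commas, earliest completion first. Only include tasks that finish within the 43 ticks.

completion order = B, C, G, A, E, F, H

t=0: ready={A,B} → run B
t=1: ready={A,B,H} → run B
t=2: ready={A,H} → run A
t=3: ready={A,C,H} → run C
t=4: ready={A,C,G,H} → run C
t=5: ready={A,C,G,H} → run C
t=6: ready={A,C,E,G,H} → run C
t=7: ready={A,C,E,G,H} → run C
t=8: ready={A,C,E,F,G,H} → run C
t=9: ready={A,C,E,F,G,H} → run C
t=10: ready={A,C,E,F,G,H} → run C
t=11: ready={A,E,F,G,H} → run G
t=12: ready={A,E,F,G,H} → run G
t=13: ready={A,E,F,G,H} → run G
t=14: ready={A,E,F,G,H} → run G
t=15: ready={A,E,F,G,H} → run G
t=16: ready={A,E,F,G,H} → run G
t=17: ready={A,E,F,G,H} → run G
t=18: ready={A,E,F,H} → run A
t=19: ready={A,E,F,H} → run A
t=20: ready={A,E,F,H} → run A
t=21: ready={A,E,F,H} → run A
t=22: ready={E,F,H} → run E
t=23: ready={E,F,H} → run E
t=24: ready={E,F,H} → run E
t=25: ready={E,F,H} → run E
t=26: ready={F,H} → run F
t=27: ready={F,H} → run F
t=28: ready={F,H} → run F
t=29: ready={F,H} → run F
t=30: ready={F,H} → run F
t=31: ready={H} → run H
t=32: ready={H} → run H
t=33: ready={H} → run H
t=34: ready={H} → run H
t=35: (idle)
t=36: (idle)
t=37: (idle)
t=38: (idle)
t=39: (idle)
t=40: (idle)
t=41: (idle)
t=42: (idle)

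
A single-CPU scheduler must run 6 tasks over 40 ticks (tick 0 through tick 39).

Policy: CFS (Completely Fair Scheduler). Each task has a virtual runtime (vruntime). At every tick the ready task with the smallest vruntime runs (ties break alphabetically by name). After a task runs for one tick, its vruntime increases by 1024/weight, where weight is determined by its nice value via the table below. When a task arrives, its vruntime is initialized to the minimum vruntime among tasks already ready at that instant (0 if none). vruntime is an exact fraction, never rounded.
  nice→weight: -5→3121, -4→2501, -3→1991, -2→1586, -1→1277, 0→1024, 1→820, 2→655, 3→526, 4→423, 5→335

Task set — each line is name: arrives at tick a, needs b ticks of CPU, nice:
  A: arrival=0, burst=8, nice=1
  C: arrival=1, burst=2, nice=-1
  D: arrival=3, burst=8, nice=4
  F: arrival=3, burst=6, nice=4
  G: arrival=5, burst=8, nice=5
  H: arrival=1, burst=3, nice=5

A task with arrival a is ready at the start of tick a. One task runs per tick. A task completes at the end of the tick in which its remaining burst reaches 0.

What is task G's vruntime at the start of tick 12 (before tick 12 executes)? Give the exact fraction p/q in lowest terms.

t=0: vr[A=0] → run A
t=1: vr[A=256/205 C=256/205 H=256/205] → run A
t=2: vr[A=512/205 C=256/205 H=256/205] → run C
t=3: vr[A=512/205 C=536832/261785 D=256/205 F=256/205 H=256/205] → run D
t=4: vr[A=512/205 C=536832/261785 D=318208/86715 F=256/205 H=256/205] → run F
t=5: vr[A=512/205 C=536832/261785 D=318208/86715 F=318208/86715 G=256/205 H=256/205] → run G
t=6: vr[A=512/205 C=536832/261785 D=318208/86715 F=318208/86715 G=59136/13735 H=256/205] → run H
t=7: vr[A=512/205 C=536832/261785 D=318208/86715 F=318208/86715 G=59136/13735 H=59136/13735] → run C
t=8: vr[A=512/205 D=318208/86715 F=318208/86715 G=59136/13735 H=59136/13735] → run A
t=9: vr[A=768/205 D=318208/86715 F=318208/86715 G=59136/13735 H=59136/13735] → run D
t=10: vr[A=768/205 D=528128/86715 F=318208/86715 G=59136/13735 H=59136/13735] → run F
t=11: vr[A=768/205 D=528128/86715 F=528128/86715 G=59136/13735 H=59136/13735] → run A
t=12: vr[A=1024/205 D=528128/86715 F=528128/86715 G=59136/13735 H=59136/13735] → run G
t=13: vr[A=1024/205 D=528128/86715 F=528128/86715 G=20224/2747 H=59136/13735] → run H
t=14: vr[A=1024/205 D=528128/86715 F=528128/86715 G=20224/2747 H=20224/2747] → run A
t=15: vr[A=256/41 D=528128/86715 F=528128/86715 G=20224/2747 H=20224/2747] → run D
t=16: vr[A=256/41 D=246016/28905 F=528128/86715 G=20224/2747 H=20224/2747] → run F
t=17: vr[A=256/41 D=246016/28905 F=246016/28905 G=20224/2747 H=20224/2747] → run A
t=18: vr[A=1536/205 D=246016/28905 F=246016/28905 G=20224/2747 H=20224/2747] → run G
t=19: vr[A=1536/205 D=246016/28905 F=246016/28905 G=143104/13735 H=20224/2747] → run H
t=20: vr[A=1536/205 D=246016/28905 F=246016/28905 G=143104/13735] → run A
t=21: vr[A=1792/205 D=246016/28905 F=246016/28905 G=143104/13735] → run D
t=22: vr[A=1792/205 D=947968/86715 F=246016/28905 G=143104/13735] → run F
t=23: vr[A=1792/205 D=947968/86715 F=947968/86715 G=143104/13735] → run A
t=24: vr[D=947968/86715 F=947968/86715 G=143104/13735] → run G
t=25: vr[D=947968/86715 F=947968/86715 G=185088/13735] → run D
t=26: vr[D=1157888/86715 F=947968/86715 G=185088/13735] → run F
t=27: vr[D=1157888/86715 F=1157888/86715 G=185088/13735] → run D
t=28: vr[D=455936/28905 F=1157888/86715 G=185088/13735] → run F
t=29: vr[D=455936/28905 G=185088/13735] → run G
t=30: vr[D=455936/28905 G=227072/13735] → run D
t=31: vr[D=1577728/86715 G=227072/13735] → run G
t=32: vr[D=1577728/86715 G=269056/13735] → run D
t=33: vr[G=269056/13735] → run G
t=34: vr[G=62208/2747] → run G
t=35: (idle)
t=36: (idle)
t=37: (idle)
t=38: (idle)
t=39: (idle)

vruntime(G, start of tick 12) = 59136/13735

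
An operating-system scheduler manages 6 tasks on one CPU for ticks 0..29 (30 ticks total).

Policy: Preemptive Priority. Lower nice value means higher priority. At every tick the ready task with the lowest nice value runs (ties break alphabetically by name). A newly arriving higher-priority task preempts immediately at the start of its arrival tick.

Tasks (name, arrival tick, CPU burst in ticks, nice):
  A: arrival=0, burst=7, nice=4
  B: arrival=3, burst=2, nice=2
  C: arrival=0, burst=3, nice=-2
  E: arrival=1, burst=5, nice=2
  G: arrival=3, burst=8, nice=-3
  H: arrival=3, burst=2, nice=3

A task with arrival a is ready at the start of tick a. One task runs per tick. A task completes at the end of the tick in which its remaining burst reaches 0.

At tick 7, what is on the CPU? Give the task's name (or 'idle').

running at tick 7 = G

t=0: ready={A,C} → run C
t=1: ready={A,C,E} → run C
t=2: ready={A,C,E} → run C
t=3: ready={A,B,E,G,H} → run G
t=4: ready={A,B,E,G,H} → run G
t=5: ready={A,B,E,G,H} → run G
t=6: ready={A,B,E,G,H} → run G
t=7: ready={A,B,E,G,H} → run G
t=8: ready={A,B,E,G,H} → run G
t=9: ready={A,B,E,G,H} → run G
t=10: ready={A,B,E,G,H} → run G
t=11: ready={A,B,E,H} → run B
t=12: ready={A,B,E,H} → run B
t=13: ready={A,E,H} → run E
t=14: ready={A,E,H} → run E
t=15: ready={A,E,H} → run E
t=16: ready={A,E,H} → run E
t=17: ready={A,E,H} → run E
t=18: ready={A,H} → run H
t=19: ready={A,H} → run H
t=20: ready={A} → run A
t=21: ready={A} → run A
t=22: ready={A} → run A
t=23: ready={A} → run A
t=24: ready={A} → run A
t=25: ready={A} → run A
t=26: ready={A} → run A
t=27: (idle)
t=28: (idle)
t=29: (idle)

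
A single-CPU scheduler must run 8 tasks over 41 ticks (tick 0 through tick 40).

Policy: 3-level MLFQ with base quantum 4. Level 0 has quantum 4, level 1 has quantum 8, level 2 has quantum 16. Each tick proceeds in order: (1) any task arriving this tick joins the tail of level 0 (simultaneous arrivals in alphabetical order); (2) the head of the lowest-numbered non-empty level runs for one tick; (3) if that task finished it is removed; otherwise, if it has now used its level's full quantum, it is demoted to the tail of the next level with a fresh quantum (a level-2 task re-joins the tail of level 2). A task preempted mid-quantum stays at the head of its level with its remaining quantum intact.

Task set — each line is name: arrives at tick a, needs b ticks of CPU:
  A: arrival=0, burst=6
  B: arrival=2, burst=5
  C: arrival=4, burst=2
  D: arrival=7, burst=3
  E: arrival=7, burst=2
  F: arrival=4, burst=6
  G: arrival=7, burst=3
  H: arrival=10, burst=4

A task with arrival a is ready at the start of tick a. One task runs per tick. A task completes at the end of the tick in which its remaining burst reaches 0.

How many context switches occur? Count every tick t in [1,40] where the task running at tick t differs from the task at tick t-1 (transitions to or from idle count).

context switches = 11

t=0: L0/L1/L2 = A/-/- → run A
t=1: L0/L1/L2 = A/-/- → run A
t=2: L0/L1/L2 = AB/-/- → run A
t=3: L0/L1/L2 = AB/-/- → run A
t=4: L0/L1/L2 = BCF/A/- → run B
t=5: L0/L1/L2 = BCF/A/- → run B
t=6: L0/L1/L2 = BCF/A/- → run B
t=7: L0/L1/L2 = BCFDEG/A/- → run B
t=8: L0/L1/L2 = CFDEG/AB/- → run C
t=9: L0/L1/L2 = CFDEG/AB/- → run C
t=10: L0/L1/L2 = FDEGH/AB/- → run F
t=11: L0/L1/L2 = FDEGH/AB/- → run F
t=12: L0/L1/L2 = FDEGH/AB/- → run F
t=13: L0/L1/L2 = FDEGH/AB/- → run F
t=14: L0/L1/L2 = DEGH/ABF/- → run D
t=15: L0/L1/L2 = DEGH/ABF/- → run D
t=16: L0/L1/L2 = DEGH/ABF/- → run D
t=17: L0/L1/L2 = EGH/ABF/- → run E
t=18: L0/L1/L2 = EGH/ABF/- → run E
t=19: L0/L1/L2 = GH/ABF/- → run G
t=20: L0/L1/L2 = GH/ABF/- → run G
t=21: L0/L1/L2 = GH/ABF/- → run G
t=22: L0/L1/L2 = H/ABF/- → run H
t=23: L0/L1/L2 = H/ABF/- → run H
t=24: L0/L1/L2 = H/ABF/- → run H
t=25: L0/L1/L2 = H/ABF/- → run H
t=26: L0/L1/L2 = -/ABF/- → run A
t=27: L0/L1/L2 = -/ABF/- → run A
t=28: L0/L1/L2 = -/BF/- → run B
t=29: L0/L1/L2 = -/F/- → run F
t=30: L0/L1/L2 = -/F/- → run F
t=31: (idle)
t=32: (idle)
t=33: (idle)
t=34: (idle)
t=35: (idle)
t=36: (idle)
t=37: (idle)
t=38: (idle)
t=39: (idle)
t=40: (idle)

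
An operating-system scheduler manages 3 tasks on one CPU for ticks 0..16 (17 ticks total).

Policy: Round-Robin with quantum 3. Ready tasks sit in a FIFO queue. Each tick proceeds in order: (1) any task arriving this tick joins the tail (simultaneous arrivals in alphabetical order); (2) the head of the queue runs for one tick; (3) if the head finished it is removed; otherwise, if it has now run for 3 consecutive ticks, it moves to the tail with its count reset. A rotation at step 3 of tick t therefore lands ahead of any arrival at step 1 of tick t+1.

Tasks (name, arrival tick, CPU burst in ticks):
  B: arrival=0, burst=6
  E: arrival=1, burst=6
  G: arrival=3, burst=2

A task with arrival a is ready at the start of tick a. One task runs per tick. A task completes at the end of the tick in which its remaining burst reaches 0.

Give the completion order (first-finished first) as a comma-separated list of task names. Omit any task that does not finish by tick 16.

completion order = B, G, E

t=0: queue=[B] q_used=0 → run B
t=1: queue=[B,E] q_used=1 → run B
t=2: queue=[B,E] q_used=2 → run B
t=3: queue=[E,B,G] q_used=0 → run E
t=4: queue=[E,B,G] q_used=1 → run E
t=5: queue=[E,B,G] q_used=2 → run E
t=6: queue=[B,G,E] q_used=0 → run B
t=7: queue=[B,G,E] q_used=1 → run B
t=8: queue=[B,G,E] q_used=2 → run B
t=9: queue=[G,E] q_used=0 → run G
t=10: queue=[G,E] q_used=1 → run G
t=11: queue=[E] q_used=0 → run E
t=12: queue=[E] q_used=1 → run E
t=13: queue=[E] q_used=2 → run E
t=14: (idle)
t=15: (idle)
t=16: (idle)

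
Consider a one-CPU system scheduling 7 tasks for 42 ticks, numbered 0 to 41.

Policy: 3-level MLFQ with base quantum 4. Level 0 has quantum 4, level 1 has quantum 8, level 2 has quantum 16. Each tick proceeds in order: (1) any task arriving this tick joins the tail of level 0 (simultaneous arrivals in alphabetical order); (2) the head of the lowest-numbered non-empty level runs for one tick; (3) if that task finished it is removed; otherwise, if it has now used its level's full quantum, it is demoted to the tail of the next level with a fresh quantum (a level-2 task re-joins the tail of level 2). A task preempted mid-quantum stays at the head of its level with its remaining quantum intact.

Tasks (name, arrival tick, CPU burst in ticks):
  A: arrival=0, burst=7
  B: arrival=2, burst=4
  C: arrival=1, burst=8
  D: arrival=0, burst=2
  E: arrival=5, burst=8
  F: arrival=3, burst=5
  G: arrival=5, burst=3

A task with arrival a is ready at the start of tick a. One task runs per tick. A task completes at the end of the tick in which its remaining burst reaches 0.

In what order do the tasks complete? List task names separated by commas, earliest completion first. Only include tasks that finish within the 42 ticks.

completion order = D, B, G, A, C, F, E

t=0: L0/L1/L2 = AD/-/- → run A
t=1: L0/L1/L2 = ADC/-/- → run A
t=2: L0/L1/L2 = ADCB/-/- → run A
t=3: L0/L1/L2 = ADCBF/-/- → run A
t=4: L0/L1/L2 = DCBF/A/- → run D
t=5: L0/L1/L2 = DCBFEG/A/- → run D
t=6: L0/L1/L2 = CBFEG/A/- → run C
t=7: L0/L1/L2 = CBFEG/A/- → run C
t=8: L0/L1/L2 = CBFEG/A/- → run C
t=9: L0/L1/L2 = CBFEG/A/- → run C
t=10: L0/L1/L2 = BFEG/AC/- → run B
t=11: L0/L1/L2 = BFEG/AC/- → run B
t=12: L0/L1/L2 = BFEG/AC/- → run B
t=13: L0/L1/L2 = BFEG/AC/- → run B
t=14: L0/L1/L2 = FEG/AC/- → run F
t=15: L0/L1/L2 = FEG/AC/- → run F
t=16: L0/L1/L2 = FEG/AC/- → run F
t=17: L0/L1/L2 = FEG/AC/- → run F
t=18: L0/L1/L2 = EG/ACF/- → run E
t=19: L0/L1/L2 = EG/ACF/- → run E
t=20: L0/L1/L2 = EG/ACF/- → run E
t=21: L0/L1/L2 = EG/ACF/- → run E
t=22: L0/L1/L2 = G/ACFE/- → run G
t=23: L0/L1/L2 = G/ACFE/- → run G
t=24: L0/L1/L2 = G/ACFE/- → run G
t=25: L0/L1/L2 = -/ACFE/- → run A
t=26: L0/L1/L2 = -/ACFE/- → run A
t=27: L0/L1/L2 = -/ACFE/- → run A
t=28: L0/L1/L2 = -/CFE/- → run C
t=29: L0/L1/L2 = -/CFE/- → run C
t=30: L0/L1/L2 = -/CFE/- → run C
t=31: L0/L1/L2 = -/CFE/- → run C
t=32: L0/L1/L2 = -/FE/- → run F
t=33: L0/L1/L2 = -/E/- → run E
t=34: L0/L1/L2 = -/E/- → run E
t=35: L0/L1/L2 = -/E/- → run E
t=36: L0/L1/L2 = -/E/- → run E
t=37: (idle)
t=38: (idle)
t=39: (idle)
t=40: (idle)
t=41: (idle)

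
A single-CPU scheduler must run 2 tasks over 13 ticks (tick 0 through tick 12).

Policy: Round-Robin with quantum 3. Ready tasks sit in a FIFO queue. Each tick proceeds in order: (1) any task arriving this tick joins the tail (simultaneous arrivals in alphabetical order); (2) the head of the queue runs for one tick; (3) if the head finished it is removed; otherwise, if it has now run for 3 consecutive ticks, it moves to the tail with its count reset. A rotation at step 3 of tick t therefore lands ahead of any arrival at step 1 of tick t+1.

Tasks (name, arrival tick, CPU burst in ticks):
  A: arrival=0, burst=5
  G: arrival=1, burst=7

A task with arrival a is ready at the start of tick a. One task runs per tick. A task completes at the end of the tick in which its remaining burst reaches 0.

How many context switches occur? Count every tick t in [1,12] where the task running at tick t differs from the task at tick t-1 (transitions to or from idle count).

context switches = 4

t=0: queue=[A] q_used=0 → run A
t=1: queue=[A,G] q_used=1 → run A
t=2: queue=[A,G] q_used=2 → run A
t=3: queue=[G,A] q_used=0 → run G
t=4: queue=[G,A] q_used=1 → run G
t=5: queue=[G,A] q_used=2 → run G
t=6: queue=[A,G] q_used=0 → run A
t=7: queue=[A,G] q_used=1 → run A
t=8: queue=[G] q_used=0 → run G
t=9: queue=[G] q_used=1 → run G
t=10: queue=[G] q_used=2 → run G
t=11: queue=[G] q_used=0 → run G
t=12: (idle)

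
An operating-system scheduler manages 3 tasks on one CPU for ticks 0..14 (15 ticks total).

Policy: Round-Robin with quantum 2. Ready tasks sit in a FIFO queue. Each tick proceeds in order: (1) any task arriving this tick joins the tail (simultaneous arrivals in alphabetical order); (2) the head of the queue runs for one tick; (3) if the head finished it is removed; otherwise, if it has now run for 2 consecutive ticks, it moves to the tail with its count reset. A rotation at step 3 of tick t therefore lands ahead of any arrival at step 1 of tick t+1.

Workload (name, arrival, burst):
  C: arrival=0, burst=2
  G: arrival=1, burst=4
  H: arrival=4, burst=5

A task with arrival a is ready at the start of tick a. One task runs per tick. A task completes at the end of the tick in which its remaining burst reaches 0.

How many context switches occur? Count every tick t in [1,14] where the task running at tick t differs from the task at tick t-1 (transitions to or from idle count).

t=0: queue=[C] q_used=0 → run C
t=1: queue=[C,G] q_used=1 → run C
t=2: queue=[G] q_used=0 → run G
t=3: queue=[G] q_used=1 → run G
t=4: queue=[G,H] q_used=0 → run G
t=5: queue=[G,H] q_used=1 → run G
t=6: queue=[H] q_used=0 → run H
t=7: queue=[H] q_used=1 → run H
t=8: queue=[H] q_used=0 → run H
t=9: queue=[H] q_used=1 → run H
t=10: queue=[H] q_used=0 → run H
t=11: (idle)
t=12: (idle)
t=13: (idle)
t=14: (idle)

context switches = 3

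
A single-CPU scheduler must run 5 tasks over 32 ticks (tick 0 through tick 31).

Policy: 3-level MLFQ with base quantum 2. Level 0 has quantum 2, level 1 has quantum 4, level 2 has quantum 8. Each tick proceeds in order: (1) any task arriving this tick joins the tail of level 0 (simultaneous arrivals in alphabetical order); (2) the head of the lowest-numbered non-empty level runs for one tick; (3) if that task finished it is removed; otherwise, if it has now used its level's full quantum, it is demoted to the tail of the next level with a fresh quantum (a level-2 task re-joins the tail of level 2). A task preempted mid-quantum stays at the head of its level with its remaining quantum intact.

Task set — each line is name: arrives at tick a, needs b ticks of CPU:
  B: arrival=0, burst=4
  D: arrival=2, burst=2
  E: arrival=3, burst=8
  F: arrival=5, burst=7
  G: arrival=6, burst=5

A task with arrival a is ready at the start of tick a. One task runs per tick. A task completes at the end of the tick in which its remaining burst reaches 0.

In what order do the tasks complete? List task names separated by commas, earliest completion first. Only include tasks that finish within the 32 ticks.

t=0: L0/L1/L2 = B/-/- → run B
t=1: L0/L1/L2 = B/-/- → run B
t=2: L0/L1/L2 = D/B/- → run D
t=3: L0/L1/L2 = DE/B/- → run D
t=4: L0/L1/L2 = E/B/- → run E
t=5: L0/L1/L2 = EF/B/- → run E
t=6: L0/L1/L2 = FG/BE/- → run F
t=7: L0/L1/L2 = FG/BE/- → run F
t=8: L0/L1/L2 = G/BEF/- → run G
t=9: L0/L1/L2 = G/BEF/- → run G
t=10: L0/L1/L2 = -/BEFG/- → run B
t=11: L0/L1/L2 = -/BEFG/- → run B
t=12: L0/L1/L2 = -/EFG/- → run E
t=13: L0/L1/L2 = -/EFG/- → run E
t=14: L0/L1/L2 = -/EFG/- → run E
t=15: L0/L1/L2 = -/EFG/- → run E
t=16: L0/L1/L2 = -/FG/E → run F
t=17: L0/L1/L2 = -/FG/E → run F
t=18: L0/L1/L2 = -/FG/E → run F
t=19: L0/L1/L2 = -/FG/E → run F
t=20: L0/L1/L2 = -/G/EF → run G
t=21: L0/L1/L2 = -/G/EF → run G
t=22: L0/L1/L2 = -/G/EF → run G
t=23: L0/L1/L2 = -/-/EF → run E
t=24: L0/L1/L2 = -/-/EF → run E
t=25: L0/L1/L2 = -/-/F → run F
t=26: (idle)
t=27: (idle)
t=28: (idle)
t=29: (idle)
t=30: (idle)
t=31: (idle)

completion order = D, B, G, E, F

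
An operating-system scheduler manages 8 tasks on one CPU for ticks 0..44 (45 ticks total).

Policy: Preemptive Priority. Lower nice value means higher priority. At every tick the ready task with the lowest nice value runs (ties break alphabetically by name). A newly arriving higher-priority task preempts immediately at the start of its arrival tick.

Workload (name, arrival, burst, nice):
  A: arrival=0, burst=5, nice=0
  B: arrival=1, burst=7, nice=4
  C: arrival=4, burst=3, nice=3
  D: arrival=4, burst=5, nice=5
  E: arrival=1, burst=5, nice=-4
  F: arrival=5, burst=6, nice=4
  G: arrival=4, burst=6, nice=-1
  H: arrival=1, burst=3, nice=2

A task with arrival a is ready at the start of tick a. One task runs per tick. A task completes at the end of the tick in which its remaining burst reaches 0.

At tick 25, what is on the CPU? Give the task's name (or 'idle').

t=0: ready={A} → run A
t=1: ready={A,B,E,H} → run E
t=2: ready={A,B,E,H} → run E
t=3: ready={A,B,E,H} → run E
t=4: ready={A,B,C,D,E,G,H} → run E
t=5: ready={A,B,C,D,E,F,G,H} → run E
t=6: ready={A,B,C,D,F,G,H} → run G
t=7: ready={A,B,C,D,F,G,H} → run G
t=8: ready={A,B,C,D,F,G,H} → run G
t=9: ready={A,B,C,D,F,G,H} → run G
t=10: ready={A,B,C,D,F,G,H} → run G
t=11: ready={A,B,C,D,F,G,H} → run G
t=12: ready={A,B,C,D,F,H} → run A
t=13: ready={A,B,C,D,F,H} → run A
t=14: ready={A,B,C,D,F,H} → run A
t=15: ready={A,B,C,D,F,H} → run A
t=16: ready={B,C,D,F,H} → run H
t=17: ready={B,C,D,F,H} → run H
t=18: ready={B,C,D,F,H} → run H
t=19: ready={B,C,D,F} → run C
t=20: ready={B,C,D,F} → run C
t=21: ready={B,C,D,F} → run C
t=22: ready={B,D,F} → run B
t=23: ready={B,D,F} → run B
t=24: ready={B,D,F} → run B
t=25: ready={B,D,F} → run B
t=26: ready={B,D,F} → run B
t=27: ready={B,D,F} → run B
t=28: ready={B,D,F} → run B
t=29: ready={D,F} → run F
t=30: ready={D,F} → run F
t=31: ready={D,F} → run F
t=32: ready={D,F} → run F
t=33: ready={D,F} → run F
t=34: ready={D,F} → run F
t=35: ready={D} → run D
t=36: ready={D} → run D
t=37: ready={D} → run D
t=38: ready={D} → run D
t=39: ready={D} → run D
t=40: (idle)
t=41: (idle)
t=42: (idle)
t=43: (idle)
t=44: (idle)

running at tick 25 = B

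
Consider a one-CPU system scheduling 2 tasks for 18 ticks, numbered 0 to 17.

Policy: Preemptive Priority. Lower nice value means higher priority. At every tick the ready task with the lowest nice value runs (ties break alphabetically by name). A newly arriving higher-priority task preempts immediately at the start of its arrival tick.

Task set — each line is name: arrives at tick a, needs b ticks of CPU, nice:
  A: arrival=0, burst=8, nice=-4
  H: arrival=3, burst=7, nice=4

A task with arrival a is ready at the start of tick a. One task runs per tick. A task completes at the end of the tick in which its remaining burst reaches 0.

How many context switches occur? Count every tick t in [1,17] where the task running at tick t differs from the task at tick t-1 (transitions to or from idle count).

t=0: ready={A} → run A
t=1: ready={A} → run A
t=2: ready={A} → run A
t=3: ready={A,H} → run A
t=4: ready={A,H} → run A
t=5: ready={A,H} → run A
t=6: ready={A,H} → run A
t=7: ready={A,H} → run A
t=8: ready={H} → run H
t=9: ready={H} → run H
t=10: ready={H} → run H
t=11: ready={H} → run H
t=12: ready={H} → run H
t=13: ready={H} → run H
t=14: ready={H} → run H
t=15: (idle)
t=16: (idle)
t=17: (idle)

context switches = 2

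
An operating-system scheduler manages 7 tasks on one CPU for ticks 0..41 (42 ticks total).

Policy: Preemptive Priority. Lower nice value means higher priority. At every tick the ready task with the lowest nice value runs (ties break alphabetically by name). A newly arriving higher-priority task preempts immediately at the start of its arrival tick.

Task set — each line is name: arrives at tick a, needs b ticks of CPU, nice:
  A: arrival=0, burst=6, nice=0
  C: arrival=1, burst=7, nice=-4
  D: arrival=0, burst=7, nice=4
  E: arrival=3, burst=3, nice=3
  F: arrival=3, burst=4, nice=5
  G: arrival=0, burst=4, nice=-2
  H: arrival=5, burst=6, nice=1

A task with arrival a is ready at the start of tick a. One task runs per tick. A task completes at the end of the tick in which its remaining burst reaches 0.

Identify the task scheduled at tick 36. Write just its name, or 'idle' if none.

t=0: ready={A,D,G} → run G
t=1: ready={A,C,D,G} → run C
t=2: ready={A,C,D,G} → run C
t=3: ready={A,C,D,E,F,G} → run C
t=4: ready={A,C,D,E,F,G} → run C
t=5: ready={A,C,D,E,F,G,H} → run C
t=6: ready={A,C,D,E,F,G,H} → run C
t=7: ready={A,C,D,E,F,G,H} → run C
t=8: ready={A,D,E,F,G,H} → run G
t=9: ready={A,D,E,F,G,H} → run G
t=10: ready={A,D,E,F,G,H} → run G
t=11: ready={A,D,E,F,H} → run A
t=12: ready={A,D,E,F,H} → run A
t=13: ready={A,D,E,F,H} → run A
t=14: ready={A,D,E,F,H} → run A
t=15: ready={A,D,E,F,H} → run A
t=16: ready={A,D,E,F,H} → run A
t=17: ready={D,E,F,H} → run H
t=18: ready={D,E,F,H} → run H
t=19: ready={D,E,F,H} → run H
t=20: ready={D,E,F,H} → run H
t=21: ready={D,E,F,H} → run H
t=22: ready={D,E,F,H} → run H
t=23: ready={D,E,F} → run E
t=24: ready={D,E,F} → run E
t=25: ready={D,E,F} → run E
t=26: ready={D,F} → run D
t=27: ready={D,F} → run D
t=28: ready={D,F} → run D
t=29: ready={D,F} → run D
t=30: ready={D,F} → run D
t=31: ready={D,F} → run D
t=32: ready={D,F} → run D
t=33: ready={F} → run F
t=34: ready={F} → run F
t=35: ready={F} → run F
t=36: ready={F} → run F
t=37: (idle)
t=38: (idle)
t=39: (idle)
t=40: (idle)
t=41: (idle)

running at tick 36 = F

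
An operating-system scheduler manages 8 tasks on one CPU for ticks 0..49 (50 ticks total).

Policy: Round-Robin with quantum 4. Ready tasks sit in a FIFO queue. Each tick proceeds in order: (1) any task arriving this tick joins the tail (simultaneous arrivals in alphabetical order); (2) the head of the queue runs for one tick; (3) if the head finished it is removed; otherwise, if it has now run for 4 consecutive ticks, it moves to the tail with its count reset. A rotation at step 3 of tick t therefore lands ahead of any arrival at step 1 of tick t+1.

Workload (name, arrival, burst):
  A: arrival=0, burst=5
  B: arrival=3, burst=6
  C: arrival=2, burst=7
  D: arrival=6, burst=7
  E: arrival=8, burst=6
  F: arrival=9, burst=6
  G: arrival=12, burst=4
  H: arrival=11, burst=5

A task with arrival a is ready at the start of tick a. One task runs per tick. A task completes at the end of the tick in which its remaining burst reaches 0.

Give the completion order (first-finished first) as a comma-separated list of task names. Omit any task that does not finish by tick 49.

t=0: queue=[A] q_used=0 → run A
t=1: queue=[A] q_used=1 → run A
t=2: queue=[A,C] q_used=2 → run A
t=3: queue=[A,C,B] q_used=3 → run A
t=4: queue=[C,B,A] q_used=0 → run C
t=5: queue=[C,B,A] q_used=1 → run C
t=6: queue=[C,B,A,D] q_used=2 → run C
t=7: queue=[C,B,A,D] q_used=3 → run C
t=8: queue=[B,A,D,C,E] q_used=0 → run B
t=9: queue=[B,A,D,C,E,F] q_used=1 → run B
t=10: queue=[B,A,D,C,E,F] q_used=2 → run B
t=11: queue=[B,A,D,C,E,F,H] q_used=3 → run B
t=12: queue=[A,D,C,E,F,H,B,G] q_used=0 → run A
t=13: queue=[D,C,E,F,H,B,G] q_used=0 → run D
t=14: queue=[D,C,E,F,H,B,G] q_used=1 → run D
t=15: queue=[D,C,E,F,H,B,G] q_used=2 → run D
t=16: queue=[D,C,E,F,H,B,G] q_used=3 → run D
t=17: queue=[C,E,F,H,B,G,D] q_used=0 → run C
t=18: queue=[C,E,F,H,B,G,D] q_used=1 → run C
t=19: queue=[C,E,F,H,B,G,D] q_used=2 → run C
t=20: queue=[E,F,H,B,G,D] q_used=0 → run E
t=21: queue=[E,F,H,B,G,D] q_used=1 → run E
t=22: queue=[E,F,H,B,G,D] q_used=2 → run E
t=23: queue=[E,F,H,B,G,D] q_used=3 → run E
t=24: queue=[F,H,B,G,D,E] q_used=0 → run F
t=25: queue=[F,H,B,G,D,E] q_used=1 → run F
t=26: queue=[F,H,B,G,D,E] q_used=2 → run F
t=27: queue=[F,H,B,G,D,E] q_used=3 → run F
t=28: queue=[H,B,G,D,E,F] q_used=0 → run H
t=29: queue=[H,B,G,D,E,F] q_used=1 → run H
t=30: queue=[H,B,G,D,E,F] q_used=2 → run H
t=31: queue=[H,B,G,D,E,F] q_used=3 → run H
t=32: queue=[B,G,D,E,F,H] q_used=0 → run B
t=33: queue=[B,G,D,E,F,H] q_used=1 → run B
t=34: queue=[G,D,E,F,H] q_used=0 → run G
t=35: queue=[G,D,E,F,H] q_used=1 → run G
t=36: queue=[G,D,E,F,H] q_used=2 → run G
t=37: queue=[G,D,E,F,H] q_used=3 → run G
t=38: queue=[D,E,F,H] q_used=0 → run D
t=39: queue=[D,E,F,H] q_used=1 → run D
t=40: queue=[D,E,F,H] q_used=2 → run D
t=41: queue=[E,F,H] q_used=0 → run E
t=42: queue=[E,F,H] q_used=1 → run E
t=43: queue=[F,H] q_used=0 → run F
t=44: queue=[F,H] q_used=1 → run F
t=45: queue=[H] q_used=0 → run H
t=46: (idle)
t=47: (idle)
t=48: (idle)
t=49: (idle)

completion order = A, C, B, G, D, E, F, H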